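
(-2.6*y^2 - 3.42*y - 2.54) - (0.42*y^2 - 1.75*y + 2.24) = -3.02*y^2 - 1.67*y - 4.78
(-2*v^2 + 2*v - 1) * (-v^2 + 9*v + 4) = 2*v^4 - 20*v^3 + 11*v^2 - v - 4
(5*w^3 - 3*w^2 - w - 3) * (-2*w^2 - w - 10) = -10*w^5 + w^4 - 45*w^3 + 37*w^2 + 13*w + 30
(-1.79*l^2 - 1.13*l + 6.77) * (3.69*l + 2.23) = -6.6051*l^3 - 8.1614*l^2 + 22.4614*l + 15.0971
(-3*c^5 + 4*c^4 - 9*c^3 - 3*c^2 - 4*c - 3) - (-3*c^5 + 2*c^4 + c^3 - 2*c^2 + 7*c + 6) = 2*c^4 - 10*c^3 - c^2 - 11*c - 9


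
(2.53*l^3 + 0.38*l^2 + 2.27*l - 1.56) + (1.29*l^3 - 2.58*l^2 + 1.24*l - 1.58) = 3.82*l^3 - 2.2*l^2 + 3.51*l - 3.14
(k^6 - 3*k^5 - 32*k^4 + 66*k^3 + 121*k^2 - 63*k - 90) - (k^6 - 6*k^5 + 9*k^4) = 3*k^5 - 41*k^4 + 66*k^3 + 121*k^2 - 63*k - 90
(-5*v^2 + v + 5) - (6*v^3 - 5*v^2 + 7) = -6*v^3 + v - 2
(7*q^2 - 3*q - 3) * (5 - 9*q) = -63*q^3 + 62*q^2 + 12*q - 15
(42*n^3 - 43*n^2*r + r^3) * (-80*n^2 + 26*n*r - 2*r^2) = -3360*n^5 + 4532*n^4*r - 1202*n^3*r^2 + 6*n^2*r^3 + 26*n*r^4 - 2*r^5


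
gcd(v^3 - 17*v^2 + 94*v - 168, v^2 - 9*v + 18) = v - 6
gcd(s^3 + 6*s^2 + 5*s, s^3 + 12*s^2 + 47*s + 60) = s + 5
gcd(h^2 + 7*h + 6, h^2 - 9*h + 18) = 1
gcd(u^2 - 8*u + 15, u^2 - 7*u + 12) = u - 3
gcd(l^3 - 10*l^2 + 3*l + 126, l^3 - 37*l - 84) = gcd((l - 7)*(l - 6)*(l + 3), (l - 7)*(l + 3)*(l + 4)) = l^2 - 4*l - 21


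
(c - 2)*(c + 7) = c^2 + 5*c - 14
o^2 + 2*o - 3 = (o - 1)*(o + 3)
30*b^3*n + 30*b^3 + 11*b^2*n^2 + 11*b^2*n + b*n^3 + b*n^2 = (5*b + n)*(6*b + n)*(b*n + b)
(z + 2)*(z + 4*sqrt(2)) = z^2 + 2*z + 4*sqrt(2)*z + 8*sqrt(2)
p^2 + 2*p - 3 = (p - 1)*(p + 3)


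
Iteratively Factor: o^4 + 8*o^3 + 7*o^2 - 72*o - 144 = (o + 3)*(o^3 + 5*o^2 - 8*o - 48) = (o + 3)*(o + 4)*(o^2 + o - 12) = (o - 3)*(o + 3)*(o + 4)*(o + 4)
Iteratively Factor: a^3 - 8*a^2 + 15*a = (a - 5)*(a^2 - 3*a) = a*(a - 5)*(a - 3)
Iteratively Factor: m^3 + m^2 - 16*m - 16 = (m + 4)*(m^2 - 3*m - 4) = (m + 1)*(m + 4)*(m - 4)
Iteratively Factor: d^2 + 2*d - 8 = (d + 4)*(d - 2)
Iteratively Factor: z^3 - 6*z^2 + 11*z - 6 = (z - 1)*(z^2 - 5*z + 6) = (z - 2)*(z - 1)*(z - 3)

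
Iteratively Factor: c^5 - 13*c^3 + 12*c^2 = (c + 4)*(c^4 - 4*c^3 + 3*c^2) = c*(c + 4)*(c^3 - 4*c^2 + 3*c) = c^2*(c + 4)*(c^2 - 4*c + 3) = c^2*(c - 3)*(c + 4)*(c - 1)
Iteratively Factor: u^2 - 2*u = (u)*(u - 2)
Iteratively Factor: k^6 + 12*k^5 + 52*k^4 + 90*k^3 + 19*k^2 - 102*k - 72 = (k + 2)*(k^5 + 10*k^4 + 32*k^3 + 26*k^2 - 33*k - 36) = (k + 1)*(k + 2)*(k^4 + 9*k^3 + 23*k^2 + 3*k - 36) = (k + 1)*(k + 2)*(k + 4)*(k^3 + 5*k^2 + 3*k - 9) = (k + 1)*(k + 2)*(k + 3)*(k + 4)*(k^2 + 2*k - 3) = (k + 1)*(k + 2)*(k + 3)^2*(k + 4)*(k - 1)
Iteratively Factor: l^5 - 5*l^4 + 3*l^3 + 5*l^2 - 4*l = (l + 1)*(l^4 - 6*l^3 + 9*l^2 - 4*l) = (l - 4)*(l + 1)*(l^3 - 2*l^2 + l) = (l - 4)*(l - 1)*(l + 1)*(l^2 - l) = (l - 4)*(l - 1)^2*(l + 1)*(l)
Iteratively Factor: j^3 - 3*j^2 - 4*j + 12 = (j - 3)*(j^2 - 4) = (j - 3)*(j + 2)*(j - 2)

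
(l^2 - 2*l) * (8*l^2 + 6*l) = 8*l^4 - 10*l^3 - 12*l^2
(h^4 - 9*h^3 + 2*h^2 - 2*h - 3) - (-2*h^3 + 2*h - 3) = h^4 - 7*h^3 + 2*h^2 - 4*h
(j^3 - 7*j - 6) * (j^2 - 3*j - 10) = j^5 - 3*j^4 - 17*j^3 + 15*j^2 + 88*j + 60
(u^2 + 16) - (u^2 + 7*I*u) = -7*I*u + 16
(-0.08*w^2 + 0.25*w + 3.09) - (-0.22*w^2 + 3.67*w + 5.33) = 0.14*w^2 - 3.42*w - 2.24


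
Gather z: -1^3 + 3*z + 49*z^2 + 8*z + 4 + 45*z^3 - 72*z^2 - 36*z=45*z^3 - 23*z^2 - 25*z + 3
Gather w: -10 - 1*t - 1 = -t - 11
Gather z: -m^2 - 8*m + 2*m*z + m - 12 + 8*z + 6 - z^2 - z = -m^2 - 7*m - z^2 + z*(2*m + 7) - 6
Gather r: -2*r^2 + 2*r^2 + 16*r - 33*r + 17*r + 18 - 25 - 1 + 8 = 0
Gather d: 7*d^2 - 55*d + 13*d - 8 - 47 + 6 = 7*d^2 - 42*d - 49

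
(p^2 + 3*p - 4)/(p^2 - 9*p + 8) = (p + 4)/(p - 8)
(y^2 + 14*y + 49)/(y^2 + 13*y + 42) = (y + 7)/(y + 6)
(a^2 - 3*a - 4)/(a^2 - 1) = (a - 4)/(a - 1)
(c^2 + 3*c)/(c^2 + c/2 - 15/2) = 2*c/(2*c - 5)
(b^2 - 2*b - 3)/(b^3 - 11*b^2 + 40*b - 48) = (b + 1)/(b^2 - 8*b + 16)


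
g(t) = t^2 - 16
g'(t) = 2*t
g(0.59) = -15.65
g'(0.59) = 1.18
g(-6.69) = 28.76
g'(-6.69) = -13.38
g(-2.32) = -10.62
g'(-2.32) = -4.64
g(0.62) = -15.62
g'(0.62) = 1.24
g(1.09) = -14.81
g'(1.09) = 2.18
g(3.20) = -5.76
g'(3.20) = 6.40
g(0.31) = -15.90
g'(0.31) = 0.62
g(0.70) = -15.51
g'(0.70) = 1.40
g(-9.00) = 65.00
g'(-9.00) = -18.00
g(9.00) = 65.00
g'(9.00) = 18.00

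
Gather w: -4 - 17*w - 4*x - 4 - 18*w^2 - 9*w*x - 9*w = -18*w^2 + w*(-9*x - 26) - 4*x - 8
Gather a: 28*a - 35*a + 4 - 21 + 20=3 - 7*a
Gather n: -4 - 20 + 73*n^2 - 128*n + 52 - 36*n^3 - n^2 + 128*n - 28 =-36*n^3 + 72*n^2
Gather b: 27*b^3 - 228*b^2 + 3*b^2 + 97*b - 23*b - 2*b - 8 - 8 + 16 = 27*b^3 - 225*b^2 + 72*b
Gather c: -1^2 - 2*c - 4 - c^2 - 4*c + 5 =-c^2 - 6*c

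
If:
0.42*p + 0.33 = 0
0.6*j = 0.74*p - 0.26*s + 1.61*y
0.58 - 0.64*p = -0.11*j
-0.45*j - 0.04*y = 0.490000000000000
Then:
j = -9.84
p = -0.79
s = 630.40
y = 98.50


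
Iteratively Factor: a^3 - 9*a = (a + 3)*(a^2 - 3*a) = a*(a + 3)*(a - 3)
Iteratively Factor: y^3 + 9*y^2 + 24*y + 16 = (y + 1)*(y^2 + 8*y + 16) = (y + 1)*(y + 4)*(y + 4)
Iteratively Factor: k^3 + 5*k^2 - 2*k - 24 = (k + 3)*(k^2 + 2*k - 8) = (k - 2)*(k + 3)*(k + 4)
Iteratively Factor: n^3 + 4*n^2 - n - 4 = (n - 1)*(n^2 + 5*n + 4) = (n - 1)*(n + 4)*(n + 1)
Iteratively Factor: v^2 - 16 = (v + 4)*(v - 4)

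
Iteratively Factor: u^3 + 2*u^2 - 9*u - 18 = (u + 3)*(u^2 - u - 6) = (u - 3)*(u + 3)*(u + 2)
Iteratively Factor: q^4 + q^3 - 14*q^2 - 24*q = (q + 3)*(q^3 - 2*q^2 - 8*q) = (q + 2)*(q + 3)*(q^2 - 4*q) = (q - 4)*(q + 2)*(q + 3)*(q)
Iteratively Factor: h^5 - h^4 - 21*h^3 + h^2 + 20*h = (h)*(h^4 - h^3 - 21*h^2 + h + 20) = h*(h - 1)*(h^3 - 21*h - 20) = h*(h - 1)*(h + 4)*(h^2 - 4*h - 5) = h*(h - 5)*(h - 1)*(h + 4)*(h + 1)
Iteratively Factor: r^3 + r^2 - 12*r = (r)*(r^2 + r - 12) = r*(r + 4)*(r - 3)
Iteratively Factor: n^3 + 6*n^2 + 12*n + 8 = (n + 2)*(n^2 + 4*n + 4) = (n + 2)^2*(n + 2)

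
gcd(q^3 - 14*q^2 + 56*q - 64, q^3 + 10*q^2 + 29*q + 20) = 1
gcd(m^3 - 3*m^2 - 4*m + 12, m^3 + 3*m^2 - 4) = m + 2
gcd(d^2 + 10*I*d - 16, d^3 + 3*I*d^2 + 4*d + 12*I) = d + 2*I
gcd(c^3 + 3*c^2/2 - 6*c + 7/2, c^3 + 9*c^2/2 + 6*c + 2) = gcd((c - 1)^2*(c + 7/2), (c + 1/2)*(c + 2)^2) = 1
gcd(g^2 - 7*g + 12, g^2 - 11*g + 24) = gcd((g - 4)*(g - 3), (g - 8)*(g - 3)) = g - 3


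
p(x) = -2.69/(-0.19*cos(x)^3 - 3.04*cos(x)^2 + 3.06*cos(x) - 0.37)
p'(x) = -2.69*(-0.57*sin(x)*cos(x)^2 - 6.08*sin(x)*cos(x) + 3.06*sin(x))/(-0.19*cos(x)^3 - 3.04*cos(x)^2 + 3.06*cos(x) - 0.37)^2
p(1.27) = -10.16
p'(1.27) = -44.28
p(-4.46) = 2.04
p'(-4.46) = -6.78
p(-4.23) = 1.11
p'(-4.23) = -2.33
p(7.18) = -8.69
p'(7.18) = 20.99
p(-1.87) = 1.76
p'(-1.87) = 5.27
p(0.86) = -9.62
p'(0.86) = 29.97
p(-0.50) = 17.44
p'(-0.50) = -147.10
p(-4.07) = 0.83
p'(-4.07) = -1.32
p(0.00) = 4.98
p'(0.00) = 0.00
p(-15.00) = 0.62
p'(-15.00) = 0.67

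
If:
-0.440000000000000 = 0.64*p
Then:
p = -0.69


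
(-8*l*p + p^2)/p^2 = (-8*l + p)/p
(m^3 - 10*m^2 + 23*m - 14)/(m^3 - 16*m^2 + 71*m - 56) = (m - 2)/(m - 8)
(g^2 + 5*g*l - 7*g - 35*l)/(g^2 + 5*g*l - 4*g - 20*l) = (g - 7)/(g - 4)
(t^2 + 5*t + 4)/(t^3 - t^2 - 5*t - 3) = (t + 4)/(t^2 - 2*t - 3)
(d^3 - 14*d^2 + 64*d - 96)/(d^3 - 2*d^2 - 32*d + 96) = (d - 6)/(d + 6)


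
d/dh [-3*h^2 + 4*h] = 4 - 6*h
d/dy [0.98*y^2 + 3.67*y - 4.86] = 1.96*y + 3.67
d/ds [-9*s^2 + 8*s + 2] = 8 - 18*s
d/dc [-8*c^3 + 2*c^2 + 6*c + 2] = -24*c^2 + 4*c + 6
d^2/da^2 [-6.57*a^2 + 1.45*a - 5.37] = -13.1400000000000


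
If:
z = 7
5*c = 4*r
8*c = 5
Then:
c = 5/8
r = 25/32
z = 7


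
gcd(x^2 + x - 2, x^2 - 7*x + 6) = x - 1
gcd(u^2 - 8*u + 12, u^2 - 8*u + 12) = u^2 - 8*u + 12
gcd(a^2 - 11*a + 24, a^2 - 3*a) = a - 3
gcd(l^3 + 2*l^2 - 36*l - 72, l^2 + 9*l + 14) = l + 2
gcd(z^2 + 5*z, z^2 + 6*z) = z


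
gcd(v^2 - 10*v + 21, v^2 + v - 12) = v - 3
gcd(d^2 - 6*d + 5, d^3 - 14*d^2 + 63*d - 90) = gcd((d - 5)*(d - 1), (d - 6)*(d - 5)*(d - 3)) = d - 5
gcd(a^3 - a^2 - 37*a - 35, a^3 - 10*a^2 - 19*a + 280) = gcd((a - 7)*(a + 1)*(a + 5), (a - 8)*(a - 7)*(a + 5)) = a^2 - 2*a - 35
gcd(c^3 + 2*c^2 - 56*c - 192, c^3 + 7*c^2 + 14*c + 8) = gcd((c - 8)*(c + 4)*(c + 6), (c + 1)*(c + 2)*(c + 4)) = c + 4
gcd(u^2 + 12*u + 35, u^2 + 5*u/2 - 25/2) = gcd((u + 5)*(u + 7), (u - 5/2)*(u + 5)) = u + 5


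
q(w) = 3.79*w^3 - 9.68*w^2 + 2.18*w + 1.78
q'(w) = 11.37*w^2 - 19.36*w + 2.18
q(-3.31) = -248.93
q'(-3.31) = 190.83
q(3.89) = 86.88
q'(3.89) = 98.92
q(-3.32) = -250.85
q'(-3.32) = 191.78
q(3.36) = 43.59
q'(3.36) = 65.49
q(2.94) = 20.83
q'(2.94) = 43.54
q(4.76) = 201.58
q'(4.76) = 167.64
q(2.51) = 6.20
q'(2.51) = 25.22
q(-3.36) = -258.59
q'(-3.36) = 195.59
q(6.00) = 485.02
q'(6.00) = 295.34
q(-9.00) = -3564.83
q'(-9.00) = 1097.39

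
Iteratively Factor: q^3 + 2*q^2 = (q)*(q^2 + 2*q) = q*(q + 2)*(q)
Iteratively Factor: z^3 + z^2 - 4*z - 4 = (z + 1)*(z^2 - 4) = (z + 1)*(z + 2)*(z - 2)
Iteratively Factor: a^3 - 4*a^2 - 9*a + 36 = (a - 4)*(a^2 - 9) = (a - 4)*(a - 3)*(a + 3)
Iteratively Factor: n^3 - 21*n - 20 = (n + 4)*(n^2 - 4*n - 5) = (n - 5)*(n + 4)*(n + 1)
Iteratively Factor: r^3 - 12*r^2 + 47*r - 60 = (r - 3)*(r^2 - 9*r + 20) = (r - 5)*(r - 3)*(r - 4)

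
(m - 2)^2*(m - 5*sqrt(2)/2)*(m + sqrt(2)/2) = m^4 - 4*m^3 - 2*sqrt(2)*m^3 + 3*m^2/2 + 8*sqrt(2)*m^2 - 8*sqrt(2)*m + 10*m - 10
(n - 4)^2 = n^2 - 8*n + 16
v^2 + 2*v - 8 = (v - 2)*(v + 4)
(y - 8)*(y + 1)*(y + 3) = y^3 - 4*y^2 - 29*y - 24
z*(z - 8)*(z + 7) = z^3 - z^2 - 56*z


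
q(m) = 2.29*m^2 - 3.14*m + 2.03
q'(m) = 4.58*m - 3.14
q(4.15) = 28.44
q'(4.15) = 15.87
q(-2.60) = 25.67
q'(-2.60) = -15.05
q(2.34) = 7.22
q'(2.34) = 7.58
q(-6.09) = 106.08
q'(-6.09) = -31.03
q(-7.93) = 170.94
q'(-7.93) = -39.46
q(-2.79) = 28.62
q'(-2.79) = -15.92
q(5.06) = 44.77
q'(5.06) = 20.03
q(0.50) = 1.03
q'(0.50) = -0.85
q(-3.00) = 32.06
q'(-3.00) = -16.88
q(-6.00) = 103.31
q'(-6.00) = -30.62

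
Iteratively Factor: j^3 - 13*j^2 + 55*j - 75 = (j - 5)*(j^2 - 8*j + 15) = (j - 5)^2*(j - 3)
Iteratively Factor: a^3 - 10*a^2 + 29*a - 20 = (a - 4)*(a^2 - 6*a + 5) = (a - 5)*(a - 4)*(a - 1)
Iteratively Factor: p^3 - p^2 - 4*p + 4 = (p + 2)*(p^2 - 3*p + 2) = (p - 1)*(p + 2)*(p - 2)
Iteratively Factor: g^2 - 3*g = (g)*(g - 3)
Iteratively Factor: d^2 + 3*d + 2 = (d + 1)*(d + 2)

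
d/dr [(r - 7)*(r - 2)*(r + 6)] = 3*r^2 - 6*r - 40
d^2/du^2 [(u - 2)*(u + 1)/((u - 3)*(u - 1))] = 2*(3*u^3 - 15*u^2 + 33*u - 29)/(u^6 - 12*u^5 + 57*u^4 - 136*u^3 + 171*u^2 - 108*u + 27)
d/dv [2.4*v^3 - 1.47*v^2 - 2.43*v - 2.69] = 7.2*v^2 - 2.94*v - 2.43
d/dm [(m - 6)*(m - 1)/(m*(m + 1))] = 2*(4*m^2 - 6*m - 3)/(m^2*(m^2 + 2*m + 1))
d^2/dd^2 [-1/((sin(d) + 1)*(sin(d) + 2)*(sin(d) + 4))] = (9*sin(d)^5 + 68*sin(d)^4 + 144*sin(d)^3 - 34*sin(d)^2 - 372*sin(d) - 280)/((sin(d) + 1)^2*(sin(d) + 2)^3*(sin(d) + 4)^3)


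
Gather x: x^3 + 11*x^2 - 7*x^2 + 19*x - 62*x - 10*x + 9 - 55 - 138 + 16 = x^3 + 4*x^2 - 53*x - 168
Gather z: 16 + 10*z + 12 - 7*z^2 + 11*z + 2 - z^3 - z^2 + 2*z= -z^3 - 8*z^2 + 23*z + 30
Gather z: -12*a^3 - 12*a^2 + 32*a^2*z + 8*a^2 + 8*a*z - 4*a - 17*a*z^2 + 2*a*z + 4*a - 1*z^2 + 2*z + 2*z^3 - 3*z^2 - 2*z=-12*a^3 - 4*a^2 + 2*z^3 + z^2*(-17*a - 4) + z*(32*a^2 + 10*a)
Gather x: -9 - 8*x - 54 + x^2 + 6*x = x^2 - 2*x - 63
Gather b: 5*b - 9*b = -4*b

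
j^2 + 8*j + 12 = (j + 2)*(j + 6)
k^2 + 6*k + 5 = (k + 1)*(k + 5)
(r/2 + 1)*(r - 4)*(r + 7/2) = r^3/2 + 3*r^2/4 - 15*r/2 - 14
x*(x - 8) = x^2 - 8*x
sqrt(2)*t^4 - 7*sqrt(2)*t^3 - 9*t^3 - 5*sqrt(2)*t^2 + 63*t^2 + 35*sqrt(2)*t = t*(t - 7)*(t - 5*sqrt(2))*(sqrt(2)*t + 1)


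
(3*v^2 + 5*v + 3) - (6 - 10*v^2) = 13*v^2 + 5*v - 3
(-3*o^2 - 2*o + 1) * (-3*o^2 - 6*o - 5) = 9*o^4 + 24*o^3 + 24*o^2 + 4*o - 5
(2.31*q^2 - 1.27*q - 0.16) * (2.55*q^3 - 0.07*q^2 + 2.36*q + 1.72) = 5.8905*q^5 - 3.4002*q^4 + 5.1325*q^3 + 0.9872*q^2 - 2.562*q - 0.2752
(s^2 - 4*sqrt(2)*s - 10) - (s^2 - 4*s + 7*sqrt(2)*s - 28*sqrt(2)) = -11*sqrt(2)*s + 4*s - 10 + 28*sqrt(2)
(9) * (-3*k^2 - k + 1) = -27*k^2 - 9*k + 9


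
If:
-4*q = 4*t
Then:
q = -t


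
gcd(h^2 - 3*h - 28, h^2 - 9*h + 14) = h - 7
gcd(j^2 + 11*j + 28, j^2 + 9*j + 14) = j + 7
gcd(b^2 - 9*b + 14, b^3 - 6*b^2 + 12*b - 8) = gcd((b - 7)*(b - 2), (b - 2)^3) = b - 2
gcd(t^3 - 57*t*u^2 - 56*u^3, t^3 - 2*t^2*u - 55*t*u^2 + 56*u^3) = t^2 - t*u - 56*u^2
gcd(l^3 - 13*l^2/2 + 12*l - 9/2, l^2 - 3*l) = l - 3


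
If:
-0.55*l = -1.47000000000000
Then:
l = 2.67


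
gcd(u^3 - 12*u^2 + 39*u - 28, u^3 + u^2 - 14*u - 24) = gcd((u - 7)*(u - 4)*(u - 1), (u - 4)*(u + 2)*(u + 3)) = u - 4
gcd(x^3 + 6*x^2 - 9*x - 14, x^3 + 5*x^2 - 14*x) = x^2 + 5*x - 14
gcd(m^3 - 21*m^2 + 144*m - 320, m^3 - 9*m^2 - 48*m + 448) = m^2 - 16*m + 64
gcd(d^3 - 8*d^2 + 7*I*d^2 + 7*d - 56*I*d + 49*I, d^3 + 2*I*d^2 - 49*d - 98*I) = d - 7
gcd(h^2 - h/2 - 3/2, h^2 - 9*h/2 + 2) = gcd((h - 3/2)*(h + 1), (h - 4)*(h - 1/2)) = 1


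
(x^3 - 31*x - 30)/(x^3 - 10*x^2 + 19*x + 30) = (x + 5)/(x - 5)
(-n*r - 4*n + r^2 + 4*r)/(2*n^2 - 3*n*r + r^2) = (r + 4)/(-2*n + r)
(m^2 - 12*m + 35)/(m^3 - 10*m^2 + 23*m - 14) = (m - 5)/(m^2 - 3*m + 2)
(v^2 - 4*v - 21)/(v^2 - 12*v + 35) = (v + 3)/(v - 5)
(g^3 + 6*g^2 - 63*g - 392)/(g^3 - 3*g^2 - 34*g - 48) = (g^2 + 14*g + 49)/(g^2 + 5*g + 6)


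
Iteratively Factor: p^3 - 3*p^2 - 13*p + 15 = (p - 1)*(p^2 - 2*p - 15) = (p - 5)*(p - 1)*(p + 3)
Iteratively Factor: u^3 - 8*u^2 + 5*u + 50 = (u - 5)*(u^2 - 3*u - 10) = (u - 5)*(u + 2)*(u - 5)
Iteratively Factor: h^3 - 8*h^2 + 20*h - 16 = (h - 2)*(h^2 - 6*h + 8) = (h - 4)*(h - 2)*(h - 2)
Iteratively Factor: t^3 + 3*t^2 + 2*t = (t + 1)*(t^2 + 2*t) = t*(t + 1)*(t + 2)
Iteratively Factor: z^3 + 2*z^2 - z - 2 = (z + 1)*(z^2 + z - 2) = (z - 1)*(z + 1)*(z + 2)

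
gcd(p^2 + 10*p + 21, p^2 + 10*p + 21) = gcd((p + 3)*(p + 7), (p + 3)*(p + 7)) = p^2 + 10*p + 21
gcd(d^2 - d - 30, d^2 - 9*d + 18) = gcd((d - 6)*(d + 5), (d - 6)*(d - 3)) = d - 6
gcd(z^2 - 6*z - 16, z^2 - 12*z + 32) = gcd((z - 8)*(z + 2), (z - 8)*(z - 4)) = z - 8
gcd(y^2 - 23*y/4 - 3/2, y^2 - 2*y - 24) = y - 6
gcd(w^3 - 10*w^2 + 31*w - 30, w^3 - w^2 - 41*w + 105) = w^2 - 8*w + 15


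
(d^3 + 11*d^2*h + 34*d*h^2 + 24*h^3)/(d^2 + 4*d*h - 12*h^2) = (d^2 + 5*d*h + 4*h^2)/(d - 2*h)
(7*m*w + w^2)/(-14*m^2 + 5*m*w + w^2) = w/(-2*m + w)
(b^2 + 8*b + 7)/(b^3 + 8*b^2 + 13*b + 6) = (b + 7)/(b^2 + 7*b + 6)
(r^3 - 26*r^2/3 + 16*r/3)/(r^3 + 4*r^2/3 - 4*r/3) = (r - 8)/(r + 2)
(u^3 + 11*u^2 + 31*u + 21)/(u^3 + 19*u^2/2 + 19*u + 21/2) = 2*(u + 3)/(2*u + 3)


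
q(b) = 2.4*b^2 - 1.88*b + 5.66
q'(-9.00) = -45.08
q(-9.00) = 216.98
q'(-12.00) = -59.48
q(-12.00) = 373.82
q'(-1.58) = -9.46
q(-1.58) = 14.62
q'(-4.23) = -22.18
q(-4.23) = 56.56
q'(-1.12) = -7.26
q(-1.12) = 10.78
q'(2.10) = 8.20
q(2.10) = 12.30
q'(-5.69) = -29.19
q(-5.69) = 94.06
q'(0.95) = 2.68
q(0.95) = 6.04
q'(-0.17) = -2.70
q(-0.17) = 6.05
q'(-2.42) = -13.50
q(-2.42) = 24.26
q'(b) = 4.8*b - 1.88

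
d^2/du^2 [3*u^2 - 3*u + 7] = 6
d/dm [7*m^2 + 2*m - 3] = 14*m + 2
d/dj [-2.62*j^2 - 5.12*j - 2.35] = -5.24*j - 5.12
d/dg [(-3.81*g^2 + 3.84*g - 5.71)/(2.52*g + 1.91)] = (-9.6012*g^2 - 14.5542*g + 21.7236)/(6.3504*g^2 + 9.6264*g + 3.6481)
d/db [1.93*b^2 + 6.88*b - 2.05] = 3.86*b + 6.88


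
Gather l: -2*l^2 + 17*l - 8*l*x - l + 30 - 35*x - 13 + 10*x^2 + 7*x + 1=-2*l^2 + l*(16 - 8*x) + 10*x^2 - 28*x + 18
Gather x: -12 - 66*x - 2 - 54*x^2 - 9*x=-54*x^2 - 75*x - 14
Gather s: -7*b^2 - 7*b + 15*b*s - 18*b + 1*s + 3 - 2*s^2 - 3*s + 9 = -7*b^2 - 25*b - 2*s^2 + s*(15*b - 2) + 12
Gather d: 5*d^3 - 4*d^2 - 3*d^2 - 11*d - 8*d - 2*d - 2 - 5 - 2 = 5*d^3 - 7*d^2 - 21*d - 9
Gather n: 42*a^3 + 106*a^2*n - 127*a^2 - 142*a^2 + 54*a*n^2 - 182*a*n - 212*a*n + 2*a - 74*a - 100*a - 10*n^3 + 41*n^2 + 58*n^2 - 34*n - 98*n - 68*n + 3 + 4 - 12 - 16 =42*a^3 - 269*a^2 - 172*a - 10*n^3 + n^2*(54*a + 99) + n*(106*a^2 - 394*a - 200) - 21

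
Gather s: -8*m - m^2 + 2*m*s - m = -m^2 + 2*m*s - 9*m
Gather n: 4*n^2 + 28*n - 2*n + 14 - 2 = 4*n^2 + 26*n + 12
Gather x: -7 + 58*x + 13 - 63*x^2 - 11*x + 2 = -63*x^2 + 47*x + 8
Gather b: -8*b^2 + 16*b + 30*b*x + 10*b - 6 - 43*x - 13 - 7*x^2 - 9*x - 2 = -8*b^2 + b*(30*x + 26) - 7*x^2 - 52*x - 21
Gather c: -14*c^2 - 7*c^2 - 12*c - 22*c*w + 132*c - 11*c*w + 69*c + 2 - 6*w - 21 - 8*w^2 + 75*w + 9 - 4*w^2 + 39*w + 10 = -21*c^2 + c*(189 - 33*w) - 12*w^2 + 108*w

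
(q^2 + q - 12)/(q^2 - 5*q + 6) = (q + 4)/(q - 2)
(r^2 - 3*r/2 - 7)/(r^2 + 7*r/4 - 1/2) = 2*(2*r - 7)/(4*r - 1)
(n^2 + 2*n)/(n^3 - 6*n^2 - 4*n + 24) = n/(n^2 - 8*n + 12)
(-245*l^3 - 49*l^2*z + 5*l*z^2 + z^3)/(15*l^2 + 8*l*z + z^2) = (-49*l^2 + z^2)/(3*l + z)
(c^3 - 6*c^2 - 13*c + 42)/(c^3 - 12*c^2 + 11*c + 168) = (c - 2)/(c - 8)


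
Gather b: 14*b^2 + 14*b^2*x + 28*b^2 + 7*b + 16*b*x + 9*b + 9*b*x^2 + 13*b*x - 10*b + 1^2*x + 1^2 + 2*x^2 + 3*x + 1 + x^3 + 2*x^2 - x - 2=b^2*(14*x + 42) + b*(9*x^2 + 29*x + 6) + x^3 + 4*x^2 + 3*x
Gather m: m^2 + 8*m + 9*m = m^2 + 17*m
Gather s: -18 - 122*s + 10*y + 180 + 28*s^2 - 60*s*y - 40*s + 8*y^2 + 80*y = 28*s^2 + s*(-60*y - 162) + 8*y^2 + 90*y + 162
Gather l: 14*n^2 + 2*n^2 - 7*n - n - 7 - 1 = 16*n^2 - 8*n - 8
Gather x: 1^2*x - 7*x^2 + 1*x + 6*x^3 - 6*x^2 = 6*x^3 - 13*x^2 + 2*x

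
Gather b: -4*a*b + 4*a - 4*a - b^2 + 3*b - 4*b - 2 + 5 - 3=-b^2 + b*(-4*a - 1)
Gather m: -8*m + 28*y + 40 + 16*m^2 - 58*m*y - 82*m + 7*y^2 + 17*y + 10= 16*m^2 + m*(-58*y - 90) + 7*y^2 + 45*y + 50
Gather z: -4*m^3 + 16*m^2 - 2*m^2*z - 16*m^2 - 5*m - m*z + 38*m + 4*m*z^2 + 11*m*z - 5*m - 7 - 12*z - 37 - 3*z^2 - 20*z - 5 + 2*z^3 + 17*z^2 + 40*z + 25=-4*m^3 + 28*m + 2*z^3 + z^2*(4*m + 14) + z*(-2*m^2 + 10*m + 8) - 24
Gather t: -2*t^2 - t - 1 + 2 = -2*t^2 - t + 1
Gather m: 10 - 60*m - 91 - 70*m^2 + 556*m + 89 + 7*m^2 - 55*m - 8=-63*m^2 + 441*m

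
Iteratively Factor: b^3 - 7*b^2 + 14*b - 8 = (b - 1)*(b^2 - 6*b + 8) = (b - 4)*(b - 1)*(b - 2)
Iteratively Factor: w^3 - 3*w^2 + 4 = (w - 2)*(w^2 - w - 2) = (w - 2)*(w + 1)*(w - 2)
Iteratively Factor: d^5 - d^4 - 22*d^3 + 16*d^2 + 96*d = (d + 2)*(d^4 - 3*d^3 - 16*d^2 + 48*d) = (d - 4)*(d + 2)*(d^3 + d^2 - 12*d) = (d - 4)*(d + 2)*(d + 4)*(d^2 - 3*d) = (d - 4)*(d - 3)*(d + 2)*(d + 4)*(d)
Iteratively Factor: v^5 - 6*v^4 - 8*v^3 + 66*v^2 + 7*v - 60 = (v - 5)*(v^4 - v^3 - 13*v^2 + v + 12) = (v - 5)*(v - 1)*(v^3 - 13*v - 12) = (v - 5)*(v - 1)*(v + 1)*(v^2 - v - 12) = (v - 5)*(v - 4)*(v - 1)*(v + 1)*(v + 3)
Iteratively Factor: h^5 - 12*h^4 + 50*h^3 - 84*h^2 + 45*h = (h)*(h^4 - 12*h^3 + 50*h^2 - 84*h + 45) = h*(h - 5)*(h^3 - 7*h^2 + 15*h - 9) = h*(h - 5)*(h - 1)*(h^2 - 6*h + 9) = h*(h - 5)*(h - 3)*(h - 1)*(h - 3)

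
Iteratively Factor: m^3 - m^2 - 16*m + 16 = (m - 4)*(m^2 + 3*m - 4) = (m - 4)*(m + 4)*(m - 1)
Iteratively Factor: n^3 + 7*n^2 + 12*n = (n + 4)*(n^2 + 3*n) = n*(n + 4)*(n + 3)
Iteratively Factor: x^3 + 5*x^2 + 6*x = (x + 2)*(x^2 + 3*x) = (x + 2)*(x + 3)*(x)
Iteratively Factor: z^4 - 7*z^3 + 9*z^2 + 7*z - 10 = (z + 1)*(z^3 - 8*z^2 + 17*z - 10) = (z - 2)*(z + 1)*(z^2 - 6*z + 5) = (z - 5)*(z - 2)*(z + 1)*(z - 1)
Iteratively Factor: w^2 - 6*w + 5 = (w - 1)*(w - 5)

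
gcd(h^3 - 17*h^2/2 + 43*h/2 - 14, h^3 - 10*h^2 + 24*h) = h - 4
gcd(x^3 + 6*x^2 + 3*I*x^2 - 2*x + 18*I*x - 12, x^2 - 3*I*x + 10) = x + 2*I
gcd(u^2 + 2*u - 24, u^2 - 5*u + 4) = u - 4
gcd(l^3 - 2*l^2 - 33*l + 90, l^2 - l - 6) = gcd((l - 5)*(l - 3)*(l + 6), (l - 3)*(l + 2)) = l - 3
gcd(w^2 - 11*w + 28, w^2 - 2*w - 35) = w - 7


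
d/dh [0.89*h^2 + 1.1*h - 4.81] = 1.78*h + 1.1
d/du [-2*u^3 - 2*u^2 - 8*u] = -6*u^2 - 4*u - 8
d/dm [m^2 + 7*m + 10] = 2*m + 7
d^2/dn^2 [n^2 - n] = 2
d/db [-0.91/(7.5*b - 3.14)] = 6.825/(7.5*b - 3.14)^2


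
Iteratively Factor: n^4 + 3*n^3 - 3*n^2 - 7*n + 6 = (n - 1)*(n^3 + 4*n^2 + n - 6) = (n - 1)*(n + 2)*(n^2 + 2*n - 3) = (n - 1)*(n + 2)*(n + 3)*(n - 1)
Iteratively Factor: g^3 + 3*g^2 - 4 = (g - 1)*(g^2 + 4*g + 4) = (g - 1)*(g + 2)*(g + 2)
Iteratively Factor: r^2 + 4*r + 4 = (r + 2)*(r + 2)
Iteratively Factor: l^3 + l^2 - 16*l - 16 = (l - 4)*(l^2 + 5*l + 4) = (l - 4)*(l + 4)*(l + 1)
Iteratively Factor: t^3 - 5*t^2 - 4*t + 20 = (t - 5)*(t^2 - 4) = (t - 5)*(t - 2)*(t + 2)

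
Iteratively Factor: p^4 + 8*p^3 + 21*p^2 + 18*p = (p)*(p^3 + 8*p^2 + 21*p + 18) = p*(p + 3)*(p^2 + 5*p + 6) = p*(p + 3)^2*(p + 2)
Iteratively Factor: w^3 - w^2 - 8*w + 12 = (w - 2)*(w^2 + w - 6) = (w - 2)^2*(w + 3)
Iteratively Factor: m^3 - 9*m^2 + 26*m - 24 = (m - 2)*(m^2 - 7*m + 12) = (m - 4)*(m - 2)*(m - 3)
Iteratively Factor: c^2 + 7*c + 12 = (c + 3)*(c + 4)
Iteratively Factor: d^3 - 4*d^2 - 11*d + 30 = (d - 2)*(d^2 - 2*d - 15) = (d - 2)*(d + 3)*(d - 5)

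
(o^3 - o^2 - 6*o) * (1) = o^3 - o^2 - 6*o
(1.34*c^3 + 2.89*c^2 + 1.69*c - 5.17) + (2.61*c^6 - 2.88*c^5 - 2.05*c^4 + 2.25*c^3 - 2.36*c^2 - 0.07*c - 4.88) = 2.61*c^6 - 2.88*c^5 - 2.05*c^4 + 3.59*c^3 + 0.53*c^2 + 1.62*c - 10.05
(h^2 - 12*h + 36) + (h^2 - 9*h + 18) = 2*h^2 - 21*h + 54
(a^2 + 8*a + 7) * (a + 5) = a^3 + 13*a^2 + 47*a + 35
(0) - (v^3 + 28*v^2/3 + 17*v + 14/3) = -v^3 - 28*v^2/3 - 17*v - 14/3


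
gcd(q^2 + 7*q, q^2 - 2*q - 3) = 1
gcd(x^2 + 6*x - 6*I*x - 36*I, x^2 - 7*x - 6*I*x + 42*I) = x - 6*I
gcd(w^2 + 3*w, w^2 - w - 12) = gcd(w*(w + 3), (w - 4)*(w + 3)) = w + 3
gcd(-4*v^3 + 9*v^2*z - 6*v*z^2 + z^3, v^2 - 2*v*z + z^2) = v^2 - 2*v*z + z^2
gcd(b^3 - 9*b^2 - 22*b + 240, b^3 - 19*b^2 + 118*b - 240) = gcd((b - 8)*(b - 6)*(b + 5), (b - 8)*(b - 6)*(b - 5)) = b^2 - 14*b + 48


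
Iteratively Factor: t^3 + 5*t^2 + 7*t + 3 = (t + 1)*(t^2 + 4*t + 3) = (t + 1)^2*(t + 3)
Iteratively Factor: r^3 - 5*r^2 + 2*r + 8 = (r - 4)*(r^2 - r - 2) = (r - 4)*(r - 2)*(r + 1)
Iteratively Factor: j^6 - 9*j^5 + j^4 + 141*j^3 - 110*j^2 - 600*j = (j + 3)*(j^5 - 12*j^4 + 37*j^3 + 30*j^2 - 200*j) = (j - 5)*(j + 3)*(j^4 - 7*j^3 + 2*j^2 + 40*j) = (j - 5)^2*(j + 3)*(j^3 - 2*j^2 - 8*j) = (j - 5)^2*(j - 4)*(j + 3)*(j^2 + 2*j) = (j - 5)^2*(j - 4)*(j + 2)*(j + 3)*(j)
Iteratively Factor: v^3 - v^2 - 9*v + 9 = (v + 3)*(v^2 - 4*v + 3) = (v - 1)*(v + 3)*(v - 3)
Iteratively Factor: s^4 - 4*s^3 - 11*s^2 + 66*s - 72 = (s - 3)*(s^3 - s^2 - 14*s + 24) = (s - 3)*(s + 4)*(s^2 - 5*s + 6) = (s - 3)^2*(s + 4)*(s - 2)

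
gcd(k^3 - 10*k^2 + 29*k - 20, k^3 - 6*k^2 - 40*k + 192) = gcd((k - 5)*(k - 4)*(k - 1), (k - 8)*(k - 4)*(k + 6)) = k - 4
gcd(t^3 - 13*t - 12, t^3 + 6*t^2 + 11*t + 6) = t^2 + 4*t + 3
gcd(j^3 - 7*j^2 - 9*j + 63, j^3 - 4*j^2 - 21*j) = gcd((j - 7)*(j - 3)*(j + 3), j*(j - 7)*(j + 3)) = j^2 - 4*j - 21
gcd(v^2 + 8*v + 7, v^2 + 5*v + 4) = v + 1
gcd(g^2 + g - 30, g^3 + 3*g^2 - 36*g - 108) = g + 6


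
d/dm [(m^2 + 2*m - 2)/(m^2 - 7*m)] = (-9*m^2 + 4*m - 14)/(m^2*(m^2 - 14*m + 49))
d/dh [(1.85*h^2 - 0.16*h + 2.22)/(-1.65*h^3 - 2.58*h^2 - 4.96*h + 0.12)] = (3.0525*h^4 - 0.528*h^3 + 1.4002*h^2 + 11.8992*h + 10.992)/(2.7225*h^6 + 8.514*h^5 + 23.0244*h^4 + 25.1976*h^3 + 23.9824*h^2 - 1.1904*h + 0.0144)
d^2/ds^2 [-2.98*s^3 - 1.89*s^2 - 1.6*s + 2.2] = -17.88*s - 3.78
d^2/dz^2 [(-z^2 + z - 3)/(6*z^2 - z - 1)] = 2*(30*z^3 - 342*z^2 + 72*z - 23)/(216*z^6 - 108*z^5 - 90*z^4 + 35*z^3 + 15*z^2 - 3*z - 1)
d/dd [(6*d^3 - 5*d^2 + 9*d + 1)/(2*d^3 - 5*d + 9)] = (10*d^4 - 96*d^3 + 181*d^2 - 90*d + 86)/(4*d^6 - 20*d^4 + 36*d^3 + 25*d^2 - 90*d + 81)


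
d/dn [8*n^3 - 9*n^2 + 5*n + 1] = 24*n^2 - 18*n + 5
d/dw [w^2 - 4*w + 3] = 2*w - 4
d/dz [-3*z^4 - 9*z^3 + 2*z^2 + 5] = z*(-12*z^2 - 27*z + 4)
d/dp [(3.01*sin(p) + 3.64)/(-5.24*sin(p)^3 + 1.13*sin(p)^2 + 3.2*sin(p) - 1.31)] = (31.5448*sin(p)^3 + 53.8195*sin(p)^2 - 8.2264*sin(p) - 15.5911)*cos(p)/(27.4576*sin(p)^6 - 11.8424*sin(p)^5 - 32.2591*sin(p)^4 + 20.9608*sin(p)^3 + 7.2794*sin(p)^2 - 8.384*sin(p) + 1.7161)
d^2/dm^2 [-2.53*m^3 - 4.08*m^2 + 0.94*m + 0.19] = -15.18*m - 8.16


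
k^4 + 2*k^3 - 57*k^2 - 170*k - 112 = (k - 8)*(k + 1)*(k + 2)*(k + 7)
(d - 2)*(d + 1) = d^2 - d - 2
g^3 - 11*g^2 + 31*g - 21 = (g - 7)*(g - 3)*(g - 1)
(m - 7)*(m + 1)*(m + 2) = m^3 - 4*m^2 - 19*m - 14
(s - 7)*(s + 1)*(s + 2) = s^3 - 4*s^2 - 19*s - 14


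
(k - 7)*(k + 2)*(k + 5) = k^3 - 39*k - 70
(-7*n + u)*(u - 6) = -7*n*u + 42*n + u^2 - 6*u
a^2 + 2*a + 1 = (a + 1)^2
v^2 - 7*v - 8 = (v - 8)*(v + 1)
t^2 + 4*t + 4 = (t + 2)^2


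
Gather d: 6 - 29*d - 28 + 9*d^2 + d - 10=9*d^2 - 28*d - 32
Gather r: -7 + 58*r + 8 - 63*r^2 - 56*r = -63*r^2 + 2*r + 1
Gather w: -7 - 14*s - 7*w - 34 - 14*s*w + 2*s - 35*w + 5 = -12*s + w*(-14*s - 42) - 36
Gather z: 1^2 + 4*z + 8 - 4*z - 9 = 0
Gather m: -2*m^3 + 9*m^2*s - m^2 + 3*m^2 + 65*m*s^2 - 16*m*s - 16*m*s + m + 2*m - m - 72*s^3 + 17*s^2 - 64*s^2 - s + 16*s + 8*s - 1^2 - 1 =-2*m^3 + m^2*(9*s + 2) + m*(65*s^2 - 32*s + 2) - 72*s^3 - 47*s^2 + 23*s - 2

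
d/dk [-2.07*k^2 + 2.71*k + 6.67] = 2.71 - 4.14*k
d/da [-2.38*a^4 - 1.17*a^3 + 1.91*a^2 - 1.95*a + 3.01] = -9.52*a^3 - 3.51*a^2 + 3.82*a - 1.95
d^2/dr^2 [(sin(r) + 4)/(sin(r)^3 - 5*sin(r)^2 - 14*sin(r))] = (-4*sin(r)^4 - 21*sin(r)^3 + 145*sin(r)^2 - 200*sin(r) - 1082 - 520/sin(r) + 1680/sin(r)^2 + 1568/sin(r)^3)/((sin(r) - 7)^3*(sin(r) + 2)^3)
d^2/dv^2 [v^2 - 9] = 2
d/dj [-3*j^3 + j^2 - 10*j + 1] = -9*j^2 + 2*j - 10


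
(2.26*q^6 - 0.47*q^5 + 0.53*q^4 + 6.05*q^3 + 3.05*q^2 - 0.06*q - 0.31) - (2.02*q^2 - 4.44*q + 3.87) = 2.26*q^6 - 0.47*q^5 + 0.53*q^4 + 6.05*q^3 + 1.03*q^2 + 4.38*q - 4.18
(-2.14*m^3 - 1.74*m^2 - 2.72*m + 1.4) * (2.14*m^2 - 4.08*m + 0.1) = -4.5796*m^5 + 5.0076*m^4 + 1.0644*m^3 + 13.9196*m^2 - 5.984*m + 0.14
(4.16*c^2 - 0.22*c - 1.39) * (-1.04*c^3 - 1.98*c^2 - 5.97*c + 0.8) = -4.3264*c^5 - 8.008*c^4 - 22.954*c^3 + 7.3936*c^2 + 8.1223*c - 1.112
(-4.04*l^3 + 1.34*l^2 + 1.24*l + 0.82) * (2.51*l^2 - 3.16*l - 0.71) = -10.1404*l^5 + 16.1298*l^4 + 1.7464*l^3 - 2.8116*l^2 - 3.4716*l - 0.5822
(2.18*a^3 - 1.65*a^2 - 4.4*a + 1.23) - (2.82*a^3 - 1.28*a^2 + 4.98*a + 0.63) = -0.64*a^3 - 0.37*a^2 - 9.38*a + 0.6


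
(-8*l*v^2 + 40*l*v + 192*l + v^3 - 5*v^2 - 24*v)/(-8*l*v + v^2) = v - 5 - 24/v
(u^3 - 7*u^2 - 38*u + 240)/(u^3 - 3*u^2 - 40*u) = (u^2 + u - 30)/(u*(u + 5))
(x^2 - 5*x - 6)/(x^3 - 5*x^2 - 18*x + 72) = (x + 1)/(x^2 + x - 12)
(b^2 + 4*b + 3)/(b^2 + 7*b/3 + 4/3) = 3*(b + 3)/(3*b + 4)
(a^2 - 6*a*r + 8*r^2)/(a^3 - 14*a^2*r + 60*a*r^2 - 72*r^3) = (a - 4*r)/(a^2 - 12*a*r + 36*r^2)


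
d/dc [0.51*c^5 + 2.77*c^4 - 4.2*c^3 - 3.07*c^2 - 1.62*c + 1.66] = 2.55*c^4 + 11.08*c^3 - 12.6*c^2 - 6.14*c - 1.62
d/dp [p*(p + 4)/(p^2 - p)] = -5/(p^2 - 2*p + 1)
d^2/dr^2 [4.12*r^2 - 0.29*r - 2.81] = 8.24000000000000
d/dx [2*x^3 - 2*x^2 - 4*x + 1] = 6*x^2 - 4*x - 4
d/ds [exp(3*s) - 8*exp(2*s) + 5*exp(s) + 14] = (3*exp(2*s) - 16*exp(s) + 5)*exp(s)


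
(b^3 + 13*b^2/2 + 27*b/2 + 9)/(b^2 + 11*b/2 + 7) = (2*b^2 + 9*b + 9)/(2*b + 7)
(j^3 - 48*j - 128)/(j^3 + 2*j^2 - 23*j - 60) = (j^2 - 4*j - 32)/(j^2 - 2*j - 15)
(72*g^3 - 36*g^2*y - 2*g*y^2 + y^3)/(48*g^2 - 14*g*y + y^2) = (-12*g^2 + 4*g*y + y^2)/(-8*g + y)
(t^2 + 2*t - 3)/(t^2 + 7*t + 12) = (t - 1)/(t + 4)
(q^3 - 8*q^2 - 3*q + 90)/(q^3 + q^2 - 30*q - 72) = (q - 5)/(q + 4)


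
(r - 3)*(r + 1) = r^2 - 2*r - 3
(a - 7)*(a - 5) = a^2 - 12*a + 35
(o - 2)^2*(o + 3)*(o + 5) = o^4 + 4*o^3 - 13*o^2 - 28*o + 60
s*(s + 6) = s^2 + 6*s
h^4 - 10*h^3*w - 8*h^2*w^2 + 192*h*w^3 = h*(h - 8*w)*(h - 6*w)*(h + 4*w)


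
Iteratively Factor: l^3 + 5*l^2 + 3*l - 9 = (l + 3)*(l^2 + 2*l - 3) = (l - 1)*(l + 3)*(l + 3)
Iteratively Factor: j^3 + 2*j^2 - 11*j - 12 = (j - 3)*(j^2 + 5*j + 4) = (j - 3)*(j + 1)*(j + 4)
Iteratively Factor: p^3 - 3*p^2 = (p)*(p^2 - 3*p) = p^2*(p - 3)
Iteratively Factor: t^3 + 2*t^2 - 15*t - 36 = (t + 3)*(t^2 - t - 12) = (t - 4)*(t + 3)*(t + 3)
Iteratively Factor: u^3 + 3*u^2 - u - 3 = (u + 3)*(u^2 - 1) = (u - 1)*(u + 3)*(u + 1)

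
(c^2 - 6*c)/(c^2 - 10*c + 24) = c/(c - 4)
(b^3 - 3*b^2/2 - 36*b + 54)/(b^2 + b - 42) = (b^2 + 9*b/2 - 9)/(b + 7)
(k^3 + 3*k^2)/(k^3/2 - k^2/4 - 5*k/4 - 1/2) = 4*k^2*(k + 3)/(2*k^3 - k^2 - 5*k - 2)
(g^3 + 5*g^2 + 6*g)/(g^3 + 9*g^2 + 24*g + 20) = g*(g + 3)/(g^2 + 7*g + 10)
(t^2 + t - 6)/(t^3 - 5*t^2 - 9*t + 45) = (t - 2)/(t^2 - 8*t + 15)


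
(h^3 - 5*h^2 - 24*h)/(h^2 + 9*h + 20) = h*(h^2 - 5*h - 24)/(h^2 + 9*h + 20)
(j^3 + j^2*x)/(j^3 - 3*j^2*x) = (j + x)/(j - 3*x)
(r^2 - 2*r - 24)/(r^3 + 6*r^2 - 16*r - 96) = (r - 6)/(r^2 + 2*r - 24)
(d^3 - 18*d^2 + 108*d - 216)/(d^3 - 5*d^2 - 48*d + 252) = (d - 6)/(d + 7)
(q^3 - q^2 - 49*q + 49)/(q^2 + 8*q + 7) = (q^2 - 8*q + 7)/(q + 1)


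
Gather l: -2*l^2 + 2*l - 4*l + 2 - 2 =-2*l^2 - 2*l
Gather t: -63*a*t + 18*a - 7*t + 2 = 18*a + t*(-63*a - 7) + 2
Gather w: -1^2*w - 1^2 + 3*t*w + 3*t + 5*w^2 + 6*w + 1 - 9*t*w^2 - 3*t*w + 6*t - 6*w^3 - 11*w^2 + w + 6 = 9*t - 6*w^3 + w^2*(-9*t - 6) + 6*w + 6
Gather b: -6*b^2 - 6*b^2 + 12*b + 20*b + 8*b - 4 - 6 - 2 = -12*b^2 + 40*b - 12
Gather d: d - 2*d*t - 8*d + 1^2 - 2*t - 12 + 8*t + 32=d*(-2*t - 7) + 6*t + 21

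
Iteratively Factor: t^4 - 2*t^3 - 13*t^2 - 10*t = (t)*(t^3 - 2*t^2 - 13*t - 10) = t*(t + 2)*(t^2 - 4*t - 5) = t*(t + 1)*(t + 2)*(t - 5)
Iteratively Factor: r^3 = (r)*(r^2) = r^2*(r)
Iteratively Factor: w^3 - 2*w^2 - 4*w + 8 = (w - 2)*(w^2 - 4) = (w - 2)*(w + 2)*(w - 2)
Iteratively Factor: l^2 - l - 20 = (l + 4)*(l - 5)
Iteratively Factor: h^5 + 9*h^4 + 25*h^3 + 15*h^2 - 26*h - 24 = (h + 3)*(h^4 + 6*h^3 + 7*h^2 - 6*h - 8) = (h + 2)*(h + 3)*(h^3 + 4*h^2 - h - 4) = (h + 2)*(h + 3)*(h + 4)*(h^2 - 1) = (h - 1)*(h + 2)*(h + 3)*(h + 4)*(h + 1)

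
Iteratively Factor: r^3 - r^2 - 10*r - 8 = (r + 2)*(r^2 - 3*r - 4) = (r + 1)*(r + 2)*(r - 4)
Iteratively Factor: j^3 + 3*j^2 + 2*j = (j + 1)*(j^2 + 2*j) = j*(j + 1)*(j + 2)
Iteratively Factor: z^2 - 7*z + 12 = (z - 3)*(z - 4)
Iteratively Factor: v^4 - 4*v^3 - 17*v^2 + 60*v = (v - 5)*(v^3 + v^2 - 12*v) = v*(v - 5)*(v^2 + v - 12) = v*(v - 5)*(v - 3)*(v + 4)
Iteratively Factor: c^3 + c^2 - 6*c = (c)*(c^2 + c - 6) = c*(c + 3)*(c - 2)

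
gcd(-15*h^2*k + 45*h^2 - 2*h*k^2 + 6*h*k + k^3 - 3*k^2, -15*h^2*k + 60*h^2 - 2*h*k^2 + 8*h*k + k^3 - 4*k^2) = 15*h^2 + 2*h*k - k^2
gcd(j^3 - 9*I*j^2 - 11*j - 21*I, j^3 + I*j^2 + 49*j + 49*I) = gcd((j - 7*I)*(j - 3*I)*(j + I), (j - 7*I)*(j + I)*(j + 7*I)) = j^2 - 6*I*j + 7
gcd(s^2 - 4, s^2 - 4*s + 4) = s - 2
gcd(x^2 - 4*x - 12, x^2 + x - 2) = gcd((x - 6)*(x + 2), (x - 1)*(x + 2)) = x + 2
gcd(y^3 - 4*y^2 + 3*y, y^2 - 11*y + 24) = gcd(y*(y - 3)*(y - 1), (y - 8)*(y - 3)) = y - 3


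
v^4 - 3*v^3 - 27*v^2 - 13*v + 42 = (v - 7)*(v - 1)*(v + 2)*(v + 3)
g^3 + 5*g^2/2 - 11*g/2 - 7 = (g - 2)*(g + 1)*(g + 7/2)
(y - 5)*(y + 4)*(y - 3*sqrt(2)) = y^3 - 3*sqrt(2)*y^2 - y^2 - 20*y + 3*sqrt(2)*y + 60*sqrt(2)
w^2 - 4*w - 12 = (w - 6)*(w + 2)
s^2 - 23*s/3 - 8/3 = (s - 8)*(s + 1/3)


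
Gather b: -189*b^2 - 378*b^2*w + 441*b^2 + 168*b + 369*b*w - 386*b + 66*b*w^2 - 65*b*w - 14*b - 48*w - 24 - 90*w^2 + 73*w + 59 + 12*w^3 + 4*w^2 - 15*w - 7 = b^2*(252 - 378*w) + b*(66*w^2 + 304*w - 232) + 12*w^3 - 86*w^2 + 10*w + 28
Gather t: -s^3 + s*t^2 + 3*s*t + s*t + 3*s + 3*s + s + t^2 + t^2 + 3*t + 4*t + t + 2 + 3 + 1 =-s^3 + 7*s + t^2*(s + 2) + t*(4*s + 8) + 6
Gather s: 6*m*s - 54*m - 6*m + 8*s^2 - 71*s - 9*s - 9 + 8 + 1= -60*m + 8*s^2 + s*(6*m - 80)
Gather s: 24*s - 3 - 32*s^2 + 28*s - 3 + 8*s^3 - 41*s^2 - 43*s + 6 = 8*s^3 - 73*s^2 + 9*s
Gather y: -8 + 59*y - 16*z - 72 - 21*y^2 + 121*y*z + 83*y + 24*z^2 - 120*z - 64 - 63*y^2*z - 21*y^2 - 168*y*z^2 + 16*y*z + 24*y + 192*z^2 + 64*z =y^2*(-63*z - 42) + y*(-168*z^2 + 137*z + 166) + 216*z^2 - 72*z - 144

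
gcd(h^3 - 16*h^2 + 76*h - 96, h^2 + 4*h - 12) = h - 2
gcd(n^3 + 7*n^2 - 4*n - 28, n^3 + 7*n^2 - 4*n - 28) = n^3 + 7*n^2 - 4*n - 28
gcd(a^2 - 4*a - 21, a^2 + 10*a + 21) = a + 3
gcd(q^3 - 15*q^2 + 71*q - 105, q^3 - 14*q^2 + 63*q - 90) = q^2 - 8*q + 15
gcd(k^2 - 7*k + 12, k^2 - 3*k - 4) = k - 4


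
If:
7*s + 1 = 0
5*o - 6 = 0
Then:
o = 6/5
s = -1/7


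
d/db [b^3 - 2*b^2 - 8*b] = 3*b^2 - 4*b - 8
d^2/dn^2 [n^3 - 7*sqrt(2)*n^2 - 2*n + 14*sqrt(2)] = 6*n - 14*sqrt(2)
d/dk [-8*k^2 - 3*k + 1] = -16*k - 3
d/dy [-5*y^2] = -10*y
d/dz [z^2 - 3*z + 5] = 2*z - 3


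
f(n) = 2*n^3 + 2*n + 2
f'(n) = 6*n^2 + 2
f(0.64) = 3.80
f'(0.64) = 4.46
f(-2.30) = -26.93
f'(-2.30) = 33.74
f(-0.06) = 1.88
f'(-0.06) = 2.02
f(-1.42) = -6.57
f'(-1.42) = 14.10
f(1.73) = 15.82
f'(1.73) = 19.96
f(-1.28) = -4.75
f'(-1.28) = 11.83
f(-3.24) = -72.50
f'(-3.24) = 64.99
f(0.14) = 2.29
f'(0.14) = 2.12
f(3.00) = 62.00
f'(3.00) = 56.00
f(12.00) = 3482.00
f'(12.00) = 866.00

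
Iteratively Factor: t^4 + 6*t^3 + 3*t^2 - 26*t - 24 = (t - 2)*(t^3 + 8*t^2 + 19*t + 12) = (t - 2)*(t + 4)*(t^2 + 4*t + 3) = (t - 2)*(t + 3)*(t + 4)*(t + 1)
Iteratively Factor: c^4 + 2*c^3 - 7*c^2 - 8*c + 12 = (c + 3)*(c^3 - c^2 - 4*c + 4) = (c + 2)*(c + 3)*(c^2 - 3*c + 2) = (c - 1)*(c + 2)*(c + 3)*(c - 2)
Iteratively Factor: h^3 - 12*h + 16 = (h - 2)*(h^2 + 2*h - 8) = (h - 2)*(h + 4)*(h - 2)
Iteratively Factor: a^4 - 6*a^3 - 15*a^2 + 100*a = (a - 5)*(a^3 - a^2 - 20*a) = a*(a - 5)*(a^2 - a - 20) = a*(a - 5)*(a + 4)*(a - 5)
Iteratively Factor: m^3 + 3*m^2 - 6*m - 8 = (m + 4)*(m^2 - m - 2) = (m + 1)*(m + 4)*(m - 2)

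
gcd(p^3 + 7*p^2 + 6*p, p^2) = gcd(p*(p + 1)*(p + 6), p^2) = p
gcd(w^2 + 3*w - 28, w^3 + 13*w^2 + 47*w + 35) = w + 7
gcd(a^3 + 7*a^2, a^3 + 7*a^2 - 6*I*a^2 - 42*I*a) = a^2 + 7*a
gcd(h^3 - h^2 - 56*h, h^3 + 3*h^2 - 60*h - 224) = h^2 - h - 56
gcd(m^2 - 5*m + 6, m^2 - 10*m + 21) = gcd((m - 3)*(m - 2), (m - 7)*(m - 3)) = m - 3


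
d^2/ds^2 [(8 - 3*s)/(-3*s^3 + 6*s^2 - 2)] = 6*(3*s^2*(3*s - 8)*(3*s - 4)^2 + (-9*s^2 + 12*s - (3*s - 8)*(3*s - 2))*(3*s^3 - 6*s^2 + 2))/(3*s^3 - 6*s^2 + 2)^3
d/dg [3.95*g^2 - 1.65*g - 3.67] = 7.9*g - 1.65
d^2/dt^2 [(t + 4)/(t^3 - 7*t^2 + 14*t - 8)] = 2*((t + 4)*(3*t^2 - 14*t + 14)^2 + (-3*t^2 + 14*t - (t + 4)*(3*t - 7) - 14)*(t^3 - 7*t^2 + 14*t - 8))/(t^3 - 7*t^2 + 14*t - 8)^3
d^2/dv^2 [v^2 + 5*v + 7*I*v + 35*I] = 2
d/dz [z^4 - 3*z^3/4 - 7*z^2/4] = z*(16*z^2 - 9*z - 14)/4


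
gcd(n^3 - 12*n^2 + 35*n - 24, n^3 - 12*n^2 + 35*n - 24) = n^3 - 12*n^2 + 35*n - 24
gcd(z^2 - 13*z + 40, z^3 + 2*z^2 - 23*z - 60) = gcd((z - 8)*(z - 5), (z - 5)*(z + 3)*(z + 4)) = z - 5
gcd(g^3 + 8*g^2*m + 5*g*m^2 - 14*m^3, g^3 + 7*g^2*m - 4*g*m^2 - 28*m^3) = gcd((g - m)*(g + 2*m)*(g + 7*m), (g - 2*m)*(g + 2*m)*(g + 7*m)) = g^2 + 9*g*m + 14*m^2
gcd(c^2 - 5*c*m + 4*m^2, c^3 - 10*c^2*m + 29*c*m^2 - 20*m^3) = c^2 - 5*c*m + 4*m^2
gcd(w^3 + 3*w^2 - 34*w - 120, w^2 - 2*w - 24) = w^2 - 2*w - 24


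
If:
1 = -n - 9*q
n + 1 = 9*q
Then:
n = -1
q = 0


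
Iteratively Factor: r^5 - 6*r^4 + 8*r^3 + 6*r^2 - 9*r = (r - 3)*(r^4 - 3*r^3 - r^2 + 3*r) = (r - 3)^2*(r^3 - r) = (r - 3)^2*(r + 1)*(r^2 - r) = (r - 3)^2*(r - 1)*(r + 1)*(r)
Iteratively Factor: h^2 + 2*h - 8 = (h + 4)*(h - 2)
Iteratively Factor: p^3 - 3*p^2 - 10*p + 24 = (p + 3)*(p^2 - 6*p + 8) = (p - 2)*(p + 3)*(p - 4)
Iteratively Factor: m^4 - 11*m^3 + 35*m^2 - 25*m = (m - 5)*(m^3 - 6*m^2 + 5*m) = (m - 5)^2*(m^2 - m) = m*(m - 5)^2*(m - 1)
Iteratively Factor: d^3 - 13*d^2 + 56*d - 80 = (d - 4)*(d^2 - 9*d + 20) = (d - 4)^2*(d - 5)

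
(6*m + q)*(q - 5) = 6*m*q - 30*m + q^2 - 5*q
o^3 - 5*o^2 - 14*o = o*(o - 7)*(o + 2)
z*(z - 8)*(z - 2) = z^3 - 10*z^2 + 16*z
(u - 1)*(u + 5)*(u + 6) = u^3 + 10*u^2 + 19*u - 30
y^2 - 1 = (y - 1)*(y + 1)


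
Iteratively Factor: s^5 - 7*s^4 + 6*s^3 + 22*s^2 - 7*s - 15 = (s - 5)*(s^4 - 2*s^3 - 4*s^2 + 2*s + 3) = (s - 5)*(s - 1)*(s^3 - s^2 - 5*s - 3) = (s - 5)*(s - 1)*(s + 1)*(s^2 - 2*s - 3) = (s - 5)*(s - 1)*(s + 1)^2*(s - 3)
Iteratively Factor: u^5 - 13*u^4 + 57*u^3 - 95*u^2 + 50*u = (u - 1)*(u^4 - 12*u^3 + 45*u^2 - 50*u) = (u - 5)*(u - 1)*(u^3 - 7*u^2 + 10*u) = u*(u - 5)*(u - 1)*(u^2 - 7*u + 10) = u*(u - 5)*(u - 2)*(u - 1)*(u - 5)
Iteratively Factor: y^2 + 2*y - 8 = (y - 2)*(y + 4)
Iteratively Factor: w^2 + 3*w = (w + 3)*(w)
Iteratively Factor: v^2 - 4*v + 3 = (v - 1)*(v - 3)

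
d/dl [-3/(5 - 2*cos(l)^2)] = 6*sin(2*l)/(4 - cos(2*l))^2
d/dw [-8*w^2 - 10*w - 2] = -16*w - 10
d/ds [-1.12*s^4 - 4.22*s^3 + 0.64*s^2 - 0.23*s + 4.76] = -4.48*s^3 - 12.66*s^2 + 1.28*s - 0.23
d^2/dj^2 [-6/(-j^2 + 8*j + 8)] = 12*(j^2 - 8*j - 4*(j - 4)^2 - 8)/(-j^2 + 8*j + 8)^3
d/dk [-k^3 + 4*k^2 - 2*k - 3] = -3*k^2 + 8*k - 2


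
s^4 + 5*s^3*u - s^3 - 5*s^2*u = s^2*(s - 1)*(s + 5*u)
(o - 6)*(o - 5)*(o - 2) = o^3 - 13*o^2 + 52*o - 60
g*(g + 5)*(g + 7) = g^3 + 12*g^2 + 35*g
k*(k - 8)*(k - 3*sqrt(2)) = k^3 - 8*k^2 - 3*sqrt(2)*k^2 + 24*sqrt(2)*k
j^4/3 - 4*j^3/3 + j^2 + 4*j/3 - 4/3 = (j/3 + 1/3)*(j - 2)^2*(j - 1)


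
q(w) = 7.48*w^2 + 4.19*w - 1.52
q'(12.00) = 183.71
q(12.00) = 1125.88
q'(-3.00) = -40.69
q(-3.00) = 53.23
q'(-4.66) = -65.52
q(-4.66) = 141.39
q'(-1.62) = -20.05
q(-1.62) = 11.32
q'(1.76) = 30.52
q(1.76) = 29.02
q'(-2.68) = -35.90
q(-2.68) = 40.98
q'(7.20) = 111.90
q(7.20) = 416.41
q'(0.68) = 14.36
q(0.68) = 4.79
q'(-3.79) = -52.51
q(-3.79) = 90.04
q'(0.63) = 13.61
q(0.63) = 4.09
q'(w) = 14.96*w + 4.19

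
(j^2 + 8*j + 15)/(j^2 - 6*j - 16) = (j^2 + 8*j + 15)/(j^2 - 6*j - 16)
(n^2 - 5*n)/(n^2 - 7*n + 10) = n/(n - 2)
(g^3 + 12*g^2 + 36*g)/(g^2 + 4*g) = (g^2 + 12*g + 36)/(g + 4)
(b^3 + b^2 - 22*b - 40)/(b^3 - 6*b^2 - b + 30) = (b + 4)/(b - 3)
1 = 1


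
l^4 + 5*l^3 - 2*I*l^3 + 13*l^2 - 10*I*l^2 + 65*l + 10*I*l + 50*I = (l + 5)*(l - 5*I)*(l + I)*(l + 2*I)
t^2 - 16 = (t - 4)*(t + 4)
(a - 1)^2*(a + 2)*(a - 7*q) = a^4 - 7*a^3*q - 3*a^2 + 21*a*q + 2*a - 14*q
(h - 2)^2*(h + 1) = h^3 - 3*h^2 + 4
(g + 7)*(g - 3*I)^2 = g^3 + 7*g^2 - 6*I*g^2 - 9*g - 42*I*g - 63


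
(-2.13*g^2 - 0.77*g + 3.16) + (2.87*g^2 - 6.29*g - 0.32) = 0.74*g^2 - 7.06*g + 2.84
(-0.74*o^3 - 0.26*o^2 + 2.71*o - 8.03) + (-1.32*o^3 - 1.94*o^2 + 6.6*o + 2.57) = -2.06*o^3 - 2.2*o^2 + 9.31*o - 5.46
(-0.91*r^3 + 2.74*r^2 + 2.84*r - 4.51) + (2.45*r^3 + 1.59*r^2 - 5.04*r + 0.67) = 1.54*r^3 + 4.33*r^2 - 2.2*r - 3.84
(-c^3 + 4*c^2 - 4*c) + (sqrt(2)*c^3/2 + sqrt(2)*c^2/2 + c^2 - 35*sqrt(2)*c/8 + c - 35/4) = -c^3 + sqrt(2)*c^3/2 + sqrt(2)*c^2/2 + 5*c^2 - 35*sqrt(2)*c/8 - 3*c - 35/4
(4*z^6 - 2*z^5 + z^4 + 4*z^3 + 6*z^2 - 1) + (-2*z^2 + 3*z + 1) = 4*z^6 - 2*z^5 + z^4 + 4*z^3 + 4*z^2 + 3*z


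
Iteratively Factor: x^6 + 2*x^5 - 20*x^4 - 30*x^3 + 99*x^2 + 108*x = (x)*(x^5 + 2*x^4 - 20*x^3 - 30*x^2 + 99*x + 108) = x*(x - 3)*(x^4 + 5*x^3 - 5*x^2 - 45*x - 36) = x*(x - 3)*(x + 4)*(x^3 + x^2 - 9*x - 9) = x*(x - 3)*(x + 3)*(x + 4)*(x^2 - 2*x - 3) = x*(x - 3)*(x + 1)*(x + 3)*(x + 4)*(x - 3)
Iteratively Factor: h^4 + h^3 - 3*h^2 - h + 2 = (h - 1)*(h^3 + 2*h^2 - h - 2) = (h - 1)^2*(h^2 + 3*h + 2) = (h - 1)^2*(h + 1)*(h + 2)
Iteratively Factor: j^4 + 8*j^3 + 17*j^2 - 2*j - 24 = (j + 4)*(j^3 + 4*j^2 + j - 6) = (j + 3)*(j + 4)*(j^2 + j - 2) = (j - 1)*(j + 3)*(j + 4)*(j + 2)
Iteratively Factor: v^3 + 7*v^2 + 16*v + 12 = (v + 2)*(v^2 + 5*v + 6) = (v + 2)^2*(v + 3)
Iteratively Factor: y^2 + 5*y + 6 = (y + 3)*(y + 2)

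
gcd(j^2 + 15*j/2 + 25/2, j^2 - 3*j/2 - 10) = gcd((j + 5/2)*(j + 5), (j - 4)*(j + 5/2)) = j + 5/2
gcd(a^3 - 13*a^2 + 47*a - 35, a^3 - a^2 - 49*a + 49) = a^2 - 8*a + 7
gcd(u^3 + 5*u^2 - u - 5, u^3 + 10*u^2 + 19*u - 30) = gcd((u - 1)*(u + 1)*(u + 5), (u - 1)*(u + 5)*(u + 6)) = u^2 + 4*u - 5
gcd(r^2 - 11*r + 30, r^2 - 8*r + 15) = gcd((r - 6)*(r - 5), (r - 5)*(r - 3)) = r - 5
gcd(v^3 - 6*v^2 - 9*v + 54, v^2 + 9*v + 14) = 1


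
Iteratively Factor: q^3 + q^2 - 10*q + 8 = (q + 4)*(q^2 - 3*q + 2) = (q - 2)*(q + 4)*(q - 1)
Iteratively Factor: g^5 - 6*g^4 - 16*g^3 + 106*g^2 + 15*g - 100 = (g + 1)*(g^4 - 7*g^3 - 9*g^2 + 115*g - 100) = (g - 5)*(g + 1)*(g^3 - 2*g^2 - 19*g + 20) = (g - 5)*(g + 1)*(g + 4)*(g^2 - 6*g + 5) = (g - 5)^2*(g + 1)*(g + 4)*(g - 1)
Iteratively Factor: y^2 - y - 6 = (y + 2)*(y - 3)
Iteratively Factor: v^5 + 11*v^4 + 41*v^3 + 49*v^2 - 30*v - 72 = (v + 4)*(v^4 + 7*v^3 + 13*v^2 - 3*v - 18) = (v + 3)*(v + 4)*(v^3 + 4*v^2 + v - 6) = (v + 2)*(v + 3)*(v + 4)*(v^2 + 2*v - 3) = (v + 2)*(v + 3)^2*(v + 4)*(v - 1)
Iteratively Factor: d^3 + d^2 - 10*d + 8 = (d - 2)*(d^2 + 3*d - 4) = (d - 2)*(d + 4)*(d - 1)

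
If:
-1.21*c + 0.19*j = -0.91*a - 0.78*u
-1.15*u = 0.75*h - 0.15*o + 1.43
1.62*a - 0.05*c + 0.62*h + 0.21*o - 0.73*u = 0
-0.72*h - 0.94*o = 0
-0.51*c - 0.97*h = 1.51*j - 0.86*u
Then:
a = 0.872142493747721*u + 0.484171109543487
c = 1.44733069656514*u + 0.504167319442679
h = -1.32964329643296*u - 1.65338253382534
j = 0.934844597544206*u + 0.891824983374047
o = 1.01845018450184*u + 1.26642066420664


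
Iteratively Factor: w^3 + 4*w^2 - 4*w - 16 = (w + 2)*(w^2 + 2*w - 8) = (w + 2)*(w + 4)*(w - 2)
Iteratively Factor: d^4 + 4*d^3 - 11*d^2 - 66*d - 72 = (d + 3)*(d^3 + d^2 - 14*d - 24) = (d - 4)*(d + 3)*(d^2 + 5*d + 6) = (d - 4)*(d + 3)^2*(d + 2)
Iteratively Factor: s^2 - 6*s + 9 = (s - 3)*(s - 3)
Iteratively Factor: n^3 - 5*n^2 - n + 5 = (n - 5)*(n^2 - 1) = (n - 5)*(n + 1)*(n - 1)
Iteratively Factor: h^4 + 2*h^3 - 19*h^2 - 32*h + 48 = (h - 1)*(h^3 + 3*h^2 - 16*h - 48) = (h - 4)*(h - 1)*(h^2 + 7*h + 12) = (h - 4)*(h - 1)*(h + 4)*(h + 3)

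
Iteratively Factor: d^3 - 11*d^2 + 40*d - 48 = (d - 4)*(d^2 - 7*d + 12) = (d - 4)^2*(d - 3)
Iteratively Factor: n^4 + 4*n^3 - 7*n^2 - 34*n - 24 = (n + 4)*(n^3 - 7*n - 6) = (n + 1)*(n + 4)*(n^2 - n - 6) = (n + 1)*(n + 2)*(n + 4)*(n - 3)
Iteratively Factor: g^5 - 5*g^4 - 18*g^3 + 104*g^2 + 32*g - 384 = (g - 3)*(g^4 - 2*g^3 - 24*g^2 + 32*g + 128) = (g - 3)*(g + 2)*(g^3 - 4*g^2 - 16*g + 64) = (g - 4)*(g - 3)*(g + 2)*(g^2 - 16) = (g - 4)^2*(g - 3)*(g + 2)*(g + 4)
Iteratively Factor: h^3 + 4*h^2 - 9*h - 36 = (h + 3)*(h^2 + h - 12) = (h - 3)*(h + 3)*(h + 4)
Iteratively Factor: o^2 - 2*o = (o)*(o - 2)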